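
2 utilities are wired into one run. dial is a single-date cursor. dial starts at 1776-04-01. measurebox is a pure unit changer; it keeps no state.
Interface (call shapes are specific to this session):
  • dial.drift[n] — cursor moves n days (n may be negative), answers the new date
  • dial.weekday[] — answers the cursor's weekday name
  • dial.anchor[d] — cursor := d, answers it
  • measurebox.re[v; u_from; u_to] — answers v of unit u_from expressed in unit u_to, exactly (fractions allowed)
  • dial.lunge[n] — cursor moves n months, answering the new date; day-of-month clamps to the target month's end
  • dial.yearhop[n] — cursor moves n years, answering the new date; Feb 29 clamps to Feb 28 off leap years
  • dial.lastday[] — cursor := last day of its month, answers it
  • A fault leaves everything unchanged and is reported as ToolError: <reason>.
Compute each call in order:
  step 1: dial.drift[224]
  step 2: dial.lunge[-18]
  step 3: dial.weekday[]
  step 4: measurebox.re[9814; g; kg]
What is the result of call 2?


Answer: 1775-05-11

Derivation:
→ dial.drift(n: 224)
← 1776-11-11
→ dial.lunge(n: -18)
← 1775-05-11
→ dial.weekday()
← Thursday
→ measurebox.re(v: 9814, u_from: g, u_to: kg)
← 4907/500


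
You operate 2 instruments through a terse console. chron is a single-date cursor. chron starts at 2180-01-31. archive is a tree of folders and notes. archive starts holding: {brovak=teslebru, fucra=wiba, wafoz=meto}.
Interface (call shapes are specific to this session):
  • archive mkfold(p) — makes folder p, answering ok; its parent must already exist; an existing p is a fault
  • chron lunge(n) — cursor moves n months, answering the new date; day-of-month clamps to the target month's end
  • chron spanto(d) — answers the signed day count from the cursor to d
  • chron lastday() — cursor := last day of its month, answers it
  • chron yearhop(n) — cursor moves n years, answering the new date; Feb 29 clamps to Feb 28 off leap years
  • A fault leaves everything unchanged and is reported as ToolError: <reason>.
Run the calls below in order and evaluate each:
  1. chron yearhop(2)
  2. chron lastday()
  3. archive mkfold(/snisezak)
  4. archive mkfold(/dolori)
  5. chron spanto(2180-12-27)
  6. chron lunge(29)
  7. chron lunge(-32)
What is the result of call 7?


> chron yearhop n: 2
= 2182-01-31
> chron lastday
= 2182-01-31
> archive mkfold p: /snisezak
= ok
> archive mkfold p: /dolori
= ok
> chron spanto d: 2180-12-27
= -400
> chron lunge n: 29
= 2184-06-30
> chron lunge n: -32
= 2181-10-30

Answer: 2181-10-30


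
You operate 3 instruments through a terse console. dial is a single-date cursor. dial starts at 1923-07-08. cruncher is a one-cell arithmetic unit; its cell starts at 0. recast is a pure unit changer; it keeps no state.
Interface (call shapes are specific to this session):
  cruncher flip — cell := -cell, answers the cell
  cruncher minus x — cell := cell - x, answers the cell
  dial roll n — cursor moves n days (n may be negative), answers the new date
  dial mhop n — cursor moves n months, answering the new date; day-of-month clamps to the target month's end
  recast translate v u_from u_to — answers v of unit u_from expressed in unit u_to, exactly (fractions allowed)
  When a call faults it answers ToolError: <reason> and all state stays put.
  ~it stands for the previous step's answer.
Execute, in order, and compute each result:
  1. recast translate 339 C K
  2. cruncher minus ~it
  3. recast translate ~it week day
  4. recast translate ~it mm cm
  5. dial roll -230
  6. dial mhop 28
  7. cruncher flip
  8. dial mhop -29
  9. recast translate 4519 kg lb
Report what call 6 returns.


! recast translate(v='339', u_from='C', u_to='K') => 12243/20
! cruncher minus(x='~it') => -12243/20
! recast translate(v='~it', u_from='week', u_to='day') => -85701/20
! recast translate(v='~it', u_from='mm', u_to='cm') => -85701/200
! dial roll(n='-230') => 1922-11-20
! dial mhop(n='28') => 1925-03-20
! cruncher flip() => 12243/20
! dial mhop(n='-29') => 1922-10-20
! recast translate(v='4519', u_from='kg', u_to='lb') => 451900000000/45359237

Answer: 1925-03-20


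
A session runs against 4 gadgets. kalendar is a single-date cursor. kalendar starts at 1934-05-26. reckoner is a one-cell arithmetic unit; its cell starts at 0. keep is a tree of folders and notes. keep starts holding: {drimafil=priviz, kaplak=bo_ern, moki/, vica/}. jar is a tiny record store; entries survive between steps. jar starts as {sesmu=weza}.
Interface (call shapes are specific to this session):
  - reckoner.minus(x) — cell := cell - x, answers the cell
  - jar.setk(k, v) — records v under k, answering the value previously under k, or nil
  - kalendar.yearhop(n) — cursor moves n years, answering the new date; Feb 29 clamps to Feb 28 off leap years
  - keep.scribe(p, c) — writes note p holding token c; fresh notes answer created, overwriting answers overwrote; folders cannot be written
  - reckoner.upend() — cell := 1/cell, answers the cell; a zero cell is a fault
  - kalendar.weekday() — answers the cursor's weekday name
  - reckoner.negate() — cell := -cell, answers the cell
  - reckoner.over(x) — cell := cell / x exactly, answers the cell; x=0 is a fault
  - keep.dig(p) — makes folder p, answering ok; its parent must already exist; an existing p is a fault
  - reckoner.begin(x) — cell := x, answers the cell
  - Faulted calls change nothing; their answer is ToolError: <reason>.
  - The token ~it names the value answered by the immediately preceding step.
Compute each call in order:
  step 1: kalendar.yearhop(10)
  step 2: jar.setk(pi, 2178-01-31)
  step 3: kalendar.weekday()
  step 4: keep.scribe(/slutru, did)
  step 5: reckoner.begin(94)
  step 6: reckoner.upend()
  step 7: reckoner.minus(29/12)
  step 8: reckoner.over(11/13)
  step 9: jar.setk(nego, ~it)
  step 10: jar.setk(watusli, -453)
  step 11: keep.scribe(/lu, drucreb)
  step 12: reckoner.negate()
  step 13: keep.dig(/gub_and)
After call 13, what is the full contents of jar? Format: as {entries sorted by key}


! kalendar.yearhop(10) -> 1944-05-26
! jar.setk(pi, 2178-01-31) -> nil
! kalendar.weekday() -> Friday
! keep.scribe(/slutru, did) -> created
! reckoner.begin(94) -> 94
! reckoner.upend() -> 1/94
! reckoner.minus(29/12) -> -1357/564
! reckoner.over(11/13) -> -17641/6204
! jar.setk(nego, ~it) -> nil
! jar.setk(watusli, -453) -> nil
! keep.scribe(/lu, drucreb) -> created
! reckoner.negate() -> 17641/6204
! keep.dig(/gub_and) -> ok

Answer: {nego=-17641/6204, pi=2178-01-31, sesmu=weza, watusli=-453}


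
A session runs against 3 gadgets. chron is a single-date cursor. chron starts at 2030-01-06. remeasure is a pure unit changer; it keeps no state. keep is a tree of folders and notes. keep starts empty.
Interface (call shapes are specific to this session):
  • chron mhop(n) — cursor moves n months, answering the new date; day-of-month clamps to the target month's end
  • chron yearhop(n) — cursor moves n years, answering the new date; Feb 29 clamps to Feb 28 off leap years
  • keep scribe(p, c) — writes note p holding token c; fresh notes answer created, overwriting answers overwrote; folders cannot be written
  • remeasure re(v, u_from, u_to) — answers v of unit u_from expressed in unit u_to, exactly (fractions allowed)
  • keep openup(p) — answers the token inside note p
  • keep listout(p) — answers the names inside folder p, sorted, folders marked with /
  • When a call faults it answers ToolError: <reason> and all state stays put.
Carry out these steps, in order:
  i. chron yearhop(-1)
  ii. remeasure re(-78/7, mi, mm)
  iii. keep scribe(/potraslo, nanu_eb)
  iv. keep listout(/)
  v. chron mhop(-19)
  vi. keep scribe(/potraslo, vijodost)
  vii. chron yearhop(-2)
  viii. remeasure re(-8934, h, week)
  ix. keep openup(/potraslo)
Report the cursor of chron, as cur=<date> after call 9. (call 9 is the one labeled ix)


~$ chron yearhop n=-1
  2029-01-06
~$ remeasure re v=-78/7 u_from=mi u_to=mm
  -125528832/7
~$ keep scribe p=/potraslo c=nanu_eb
  created
~$ keep listout p=/
  [potraslo]
~$ chron mhop n=-19
  2027-06-06
~$ keep scribe p=/potraslo c=vijodost
  overwrote
~$ chron yearhop n=-2
  2025-06-06
~$ remeasure re v=-8934 u_from=h u_to=week
  -1489/28
~$ keep openup p=/potraslo
  vijodost

Answer: cur=2025-06-06


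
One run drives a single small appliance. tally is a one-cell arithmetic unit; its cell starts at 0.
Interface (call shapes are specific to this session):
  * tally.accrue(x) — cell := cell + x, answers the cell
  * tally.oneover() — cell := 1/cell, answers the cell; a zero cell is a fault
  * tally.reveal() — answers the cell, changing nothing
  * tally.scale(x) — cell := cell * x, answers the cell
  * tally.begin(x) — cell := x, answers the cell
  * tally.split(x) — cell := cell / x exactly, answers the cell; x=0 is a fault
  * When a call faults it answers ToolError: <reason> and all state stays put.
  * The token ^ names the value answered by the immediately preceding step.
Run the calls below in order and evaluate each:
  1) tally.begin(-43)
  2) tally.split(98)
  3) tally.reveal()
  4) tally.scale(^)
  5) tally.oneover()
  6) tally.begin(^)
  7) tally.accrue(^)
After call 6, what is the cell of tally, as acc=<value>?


Answer: acc=9604/1849

Derivation:
→ tally.begin(x='-43')
← -43
→ tally.split(x='98')
← -43/98
→ tally.reveal()
← -43/98
→ tally.scale(x='^')
← 1849/9604
→ tally.oneover()
← 9604/1849
→ tally.begin(x='^')
← 9604/1849
→ tally.accrue(x='^')
← 19208/1849


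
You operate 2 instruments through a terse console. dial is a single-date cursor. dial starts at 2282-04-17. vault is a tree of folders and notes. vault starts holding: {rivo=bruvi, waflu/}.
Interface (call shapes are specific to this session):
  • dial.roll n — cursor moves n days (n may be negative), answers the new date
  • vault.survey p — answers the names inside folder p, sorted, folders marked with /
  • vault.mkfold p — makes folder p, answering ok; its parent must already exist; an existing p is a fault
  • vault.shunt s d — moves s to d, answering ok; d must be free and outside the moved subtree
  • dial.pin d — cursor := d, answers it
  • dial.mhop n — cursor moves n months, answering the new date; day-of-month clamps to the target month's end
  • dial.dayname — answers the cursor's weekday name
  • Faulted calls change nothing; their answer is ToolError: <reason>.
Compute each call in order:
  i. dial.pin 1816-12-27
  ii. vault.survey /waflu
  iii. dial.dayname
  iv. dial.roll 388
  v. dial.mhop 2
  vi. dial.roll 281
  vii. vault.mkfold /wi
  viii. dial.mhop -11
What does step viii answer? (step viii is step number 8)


% pin(d→1816-12-27) : 1816-12-27
% survey(p→/waflu) : []
% dayname() : Friday
% roll(n→388) : 1818-01-19
% mhop(n→2) : 1818-03-19
% roll(n→281) : 1818-12-25
% mkfold(p→/wi) : ok
% mhop(n→-11) : 1818-01-25

Answer: 1818-01-25


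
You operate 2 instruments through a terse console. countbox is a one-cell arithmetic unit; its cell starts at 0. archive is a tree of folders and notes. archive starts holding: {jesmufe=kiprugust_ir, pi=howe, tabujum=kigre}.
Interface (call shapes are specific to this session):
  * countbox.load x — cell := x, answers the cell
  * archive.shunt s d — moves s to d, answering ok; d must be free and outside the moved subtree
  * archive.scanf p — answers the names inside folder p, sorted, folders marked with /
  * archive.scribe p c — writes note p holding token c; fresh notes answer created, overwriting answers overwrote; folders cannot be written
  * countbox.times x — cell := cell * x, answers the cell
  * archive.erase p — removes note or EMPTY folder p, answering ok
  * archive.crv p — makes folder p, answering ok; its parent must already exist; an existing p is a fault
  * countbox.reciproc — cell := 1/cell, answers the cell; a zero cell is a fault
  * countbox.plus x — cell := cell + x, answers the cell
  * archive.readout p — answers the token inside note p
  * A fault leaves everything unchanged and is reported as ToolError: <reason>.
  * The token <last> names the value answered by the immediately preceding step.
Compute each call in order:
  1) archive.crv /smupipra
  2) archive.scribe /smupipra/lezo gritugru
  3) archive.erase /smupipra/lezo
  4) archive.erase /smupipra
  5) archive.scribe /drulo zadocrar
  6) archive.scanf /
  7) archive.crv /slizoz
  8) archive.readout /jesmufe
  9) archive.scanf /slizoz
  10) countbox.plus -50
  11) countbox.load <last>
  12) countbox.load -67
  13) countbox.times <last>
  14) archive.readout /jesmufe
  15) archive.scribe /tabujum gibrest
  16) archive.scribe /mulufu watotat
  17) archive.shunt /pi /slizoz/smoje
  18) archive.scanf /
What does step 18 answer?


Answer: [drulo, jesmufe, mulufu, slizoz/, tabujum]

Derivation:
$ archive.crv p→/smupipra
[out] ok
$ archive.scribe p→/smupipra/lezo c→gritugru
[out] created
$ archive.erase p→/smupipra/lezo
[out] ok
$ archive.erase p→/smupipra
[out] ok
$ archive.scribe p→/drulo c→zadocrar
[out] created
$ archive.scanf p→/
[out] [drulo, jesmufe, pi, tabujum]
$ archive.crv p→/slizoz
[out] ok
$ archive.readout p→/jesmufe
[out] kiprugust_ir
$ archive.scanf p→/slizoz
[out] []
$ countbox.plus x→-50
[out] -50
$ countbox.load x→<last>
[out] -50
$ countbox.load x→-67
[out] -67
$ countbox.times x→<last>
[out] 4489
$ archive.readout p→/jesmufe
[out] kiprugust_ir
$ archive.scribe p→/tabujum c→gibrest
[out] overwrote
$ archive.scribe p→/mulufu c→watotat
[out] created
$ archive.shunt s→/pi d→/slizoz/smoje
[out] ok
$ archive.scanf p→/
[out] [drulo, jesmufe, mulufu, slizoz/, tabujum]


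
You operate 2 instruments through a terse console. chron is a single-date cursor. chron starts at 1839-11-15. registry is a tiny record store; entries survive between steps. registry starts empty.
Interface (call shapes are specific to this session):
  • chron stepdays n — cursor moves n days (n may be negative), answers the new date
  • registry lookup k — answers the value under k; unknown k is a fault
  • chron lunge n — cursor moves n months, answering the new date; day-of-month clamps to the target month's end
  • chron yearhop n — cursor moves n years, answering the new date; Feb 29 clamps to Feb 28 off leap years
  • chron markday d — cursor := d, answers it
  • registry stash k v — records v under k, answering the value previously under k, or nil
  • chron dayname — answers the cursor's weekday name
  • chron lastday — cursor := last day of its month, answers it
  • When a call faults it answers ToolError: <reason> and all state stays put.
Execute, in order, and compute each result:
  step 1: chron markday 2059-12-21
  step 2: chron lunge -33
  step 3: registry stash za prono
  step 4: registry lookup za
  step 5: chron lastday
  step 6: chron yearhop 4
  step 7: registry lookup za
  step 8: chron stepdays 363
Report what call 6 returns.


Answer: 2061-03-31

Derivation:
$ chron markday d='2059-12-21'
= 2059-12-21
$ chron lunge n='-33'
= 2057-03-21
$ registry stash k='za' v='prono'
= nil
$ registry lookup k='za'
= prono
$ chron lastday
= 2057-03-31
$ chron yearhop n='4'
= 2061-03-31
$ registry lookup k='za'
= prono
$ chron stepdays n='363'
= 2062-03-29


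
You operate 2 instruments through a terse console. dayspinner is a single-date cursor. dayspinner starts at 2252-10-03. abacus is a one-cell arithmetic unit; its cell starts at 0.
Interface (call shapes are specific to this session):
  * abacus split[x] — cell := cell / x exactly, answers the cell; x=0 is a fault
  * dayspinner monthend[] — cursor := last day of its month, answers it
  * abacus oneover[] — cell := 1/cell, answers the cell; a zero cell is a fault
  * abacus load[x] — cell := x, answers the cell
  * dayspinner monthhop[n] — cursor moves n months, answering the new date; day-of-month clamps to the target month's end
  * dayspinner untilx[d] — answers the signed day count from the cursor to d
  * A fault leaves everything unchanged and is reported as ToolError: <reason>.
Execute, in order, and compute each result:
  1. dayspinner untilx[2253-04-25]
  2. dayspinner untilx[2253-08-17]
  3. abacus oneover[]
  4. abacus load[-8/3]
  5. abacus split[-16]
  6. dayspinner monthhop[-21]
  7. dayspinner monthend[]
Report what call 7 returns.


Answer: 2251-01-31

Derivation:
Then dayspinner untilx(2253-04-25), → 204.
Invoking dayspinner untilx(2253-08-17), yielding 318.
I run abacus oneover, which returns ToolError: reciprocal of zero.
Next I call abacus load(-8/3), — result: -8/3.
I invoke abacus split(-16), → 1/6.
Calling dayspinner monthhop(-21), and get 2251-01-03.
Next I call dayspinner monthend, yielding 2251-01-31.


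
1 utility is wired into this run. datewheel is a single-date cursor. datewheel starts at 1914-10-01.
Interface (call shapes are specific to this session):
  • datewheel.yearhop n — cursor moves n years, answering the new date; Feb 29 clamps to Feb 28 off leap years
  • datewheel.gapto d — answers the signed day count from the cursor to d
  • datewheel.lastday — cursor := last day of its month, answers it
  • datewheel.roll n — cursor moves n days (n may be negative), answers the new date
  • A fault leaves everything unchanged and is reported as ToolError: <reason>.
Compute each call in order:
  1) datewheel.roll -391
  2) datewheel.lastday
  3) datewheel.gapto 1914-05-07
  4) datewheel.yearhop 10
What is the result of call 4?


>>> roll -391
  1913-09-05
>>> lastday
  1913-09-30
>>> gapto 1914-05-07
  219
>>> yearhop 10
  1923-09-30

Answer: 1923-09-30


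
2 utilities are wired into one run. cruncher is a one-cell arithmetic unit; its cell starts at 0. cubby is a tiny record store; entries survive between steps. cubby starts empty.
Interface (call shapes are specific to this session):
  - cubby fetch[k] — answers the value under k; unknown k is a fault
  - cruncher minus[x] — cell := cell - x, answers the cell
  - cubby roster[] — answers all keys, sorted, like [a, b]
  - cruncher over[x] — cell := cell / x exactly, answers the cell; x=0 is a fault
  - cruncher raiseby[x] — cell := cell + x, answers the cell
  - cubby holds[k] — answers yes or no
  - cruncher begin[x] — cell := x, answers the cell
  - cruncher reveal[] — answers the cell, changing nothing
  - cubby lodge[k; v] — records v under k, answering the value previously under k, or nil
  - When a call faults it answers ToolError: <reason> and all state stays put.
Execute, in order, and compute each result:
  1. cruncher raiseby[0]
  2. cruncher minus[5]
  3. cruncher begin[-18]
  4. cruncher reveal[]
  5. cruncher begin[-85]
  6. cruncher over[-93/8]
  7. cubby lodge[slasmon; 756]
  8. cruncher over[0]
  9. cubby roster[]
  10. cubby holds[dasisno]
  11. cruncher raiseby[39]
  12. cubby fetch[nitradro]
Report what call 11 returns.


Answer: 4307/93

Derivation:
-- cruncher raiseby(x=0) == 0
-- cruncher minus(x=5) == -5
-- cruncher begin(x=-18) == -18
-- cruncher reveal() == -18
-- cruncher begin(x=-85) == -85
-- cruncher over(x=-93/8) == 680/93
-- cubby lodge(k=slasmon, v=756) == nil
-- cruncher over(x=0) == ToolError: division by zero
-- cubby roster() == [slasmon]
-- cubby holds(k=dasisno) == no
-- cruncher raiseby(x=39) == 4307/93
-- cubby fetch(k=nitradro) == ToolError: no such key nitradro


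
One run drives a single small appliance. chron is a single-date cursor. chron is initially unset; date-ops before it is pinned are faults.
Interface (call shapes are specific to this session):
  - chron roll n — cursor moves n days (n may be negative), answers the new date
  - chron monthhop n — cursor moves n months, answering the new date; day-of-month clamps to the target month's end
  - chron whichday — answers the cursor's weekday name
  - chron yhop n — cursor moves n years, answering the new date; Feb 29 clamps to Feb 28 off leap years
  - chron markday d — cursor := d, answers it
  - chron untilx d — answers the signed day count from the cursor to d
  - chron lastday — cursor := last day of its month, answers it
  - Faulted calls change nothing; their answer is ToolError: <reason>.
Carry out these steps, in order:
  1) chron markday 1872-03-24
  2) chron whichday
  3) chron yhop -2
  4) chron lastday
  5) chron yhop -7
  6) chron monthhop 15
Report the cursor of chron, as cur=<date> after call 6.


Answer: cur=1864-06-30

Derivation:
// 1. chron markday(d: 1872-03-24) -> 1872-03-24
// 2. chron whichday() -> Sunday
// 3. chron yhop(n: -2) -> 1870-03-24
// 4. chron lastday() -> 1870-03-31
// 5. chron yhop(n: -7) -> 1863-03-31
// 6. chron monthhop(n: 15) -> 1864-06-30


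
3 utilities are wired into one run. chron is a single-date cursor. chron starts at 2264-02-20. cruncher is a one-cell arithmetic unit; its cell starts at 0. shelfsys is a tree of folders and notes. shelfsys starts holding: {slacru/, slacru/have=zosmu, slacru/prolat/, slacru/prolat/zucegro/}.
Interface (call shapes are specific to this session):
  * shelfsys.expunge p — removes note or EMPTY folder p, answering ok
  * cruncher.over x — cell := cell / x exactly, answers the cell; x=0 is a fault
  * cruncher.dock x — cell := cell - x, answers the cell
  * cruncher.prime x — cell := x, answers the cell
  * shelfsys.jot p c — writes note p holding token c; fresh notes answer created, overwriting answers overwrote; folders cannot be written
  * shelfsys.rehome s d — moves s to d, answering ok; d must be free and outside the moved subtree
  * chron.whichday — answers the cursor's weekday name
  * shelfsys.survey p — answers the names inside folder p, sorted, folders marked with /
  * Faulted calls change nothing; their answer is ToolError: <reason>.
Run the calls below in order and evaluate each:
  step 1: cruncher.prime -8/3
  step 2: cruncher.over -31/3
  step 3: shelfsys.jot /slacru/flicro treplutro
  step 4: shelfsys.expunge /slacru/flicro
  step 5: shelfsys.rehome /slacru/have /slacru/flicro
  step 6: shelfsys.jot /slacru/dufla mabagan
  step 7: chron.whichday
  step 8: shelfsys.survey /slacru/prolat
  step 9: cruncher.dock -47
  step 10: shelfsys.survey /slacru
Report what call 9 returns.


I run cruncher.prime using x=-8/3, and observe -8/3.
Then cruncher.over using x=-31/3, giving 8/31.
Invoking shelfsys.jot using p=/slacru/flicro, c=treplutro, — result: created.
Then shelfsys.expunge using p=/slacru/flicro, yielding ok.
Invoking shelfsys.rehome using s=/slacru/have, d=/slacru/flicro, and observe ok.
I call shelfsys.jot using p=/slacru/dufla, c=mabagan, yielding created.
Now I run chron.whichday(), and observe Saturday.
I call shelfsys.survey using p=/slacru/prolat, yielding [zucegro/].
Calling cruncher.dock using x=-47, → 1465/31.
Invoking shelfsys.survey using p=/slacru, and see [dufla, flicro, prolat/].

Answer: 1465/31


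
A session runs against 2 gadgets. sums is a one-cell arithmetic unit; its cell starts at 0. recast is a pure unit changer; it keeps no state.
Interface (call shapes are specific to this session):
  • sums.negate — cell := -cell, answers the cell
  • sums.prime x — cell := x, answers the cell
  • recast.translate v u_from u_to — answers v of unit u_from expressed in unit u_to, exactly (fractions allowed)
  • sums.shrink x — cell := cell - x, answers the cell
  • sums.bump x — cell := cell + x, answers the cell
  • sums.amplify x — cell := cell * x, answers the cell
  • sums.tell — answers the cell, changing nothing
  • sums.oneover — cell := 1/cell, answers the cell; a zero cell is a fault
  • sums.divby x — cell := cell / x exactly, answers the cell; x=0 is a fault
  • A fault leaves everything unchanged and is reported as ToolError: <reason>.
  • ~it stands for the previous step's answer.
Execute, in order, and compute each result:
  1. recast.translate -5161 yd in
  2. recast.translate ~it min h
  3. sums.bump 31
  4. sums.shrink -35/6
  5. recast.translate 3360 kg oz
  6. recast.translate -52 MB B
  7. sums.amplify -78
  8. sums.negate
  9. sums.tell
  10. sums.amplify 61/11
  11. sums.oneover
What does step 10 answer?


Answer: 175253/11

Derivation:
>> translate(v=-5161, u_from=yd, u_to=in)
<< -185796
>> translate(v=~it, u_from=min, u_to=h)
<< -15483/5
>> bump(x=31)
<< 31
>> shrink(x=-35/6)
<< 221/6
>> translate(v=3360, u_from=kg, u_to=oz)
<< 768000000000/6479891
>> translate(v=-52, u_from=MB, u_to=B)
<< -52000000
>> amplify(x=-78)
<< -2873
>> negate()
<< 2873
>> tell()
<< 2873
>> amplify(x=61/11)
<< 175253/11
>> oneover()
<< 11/175253


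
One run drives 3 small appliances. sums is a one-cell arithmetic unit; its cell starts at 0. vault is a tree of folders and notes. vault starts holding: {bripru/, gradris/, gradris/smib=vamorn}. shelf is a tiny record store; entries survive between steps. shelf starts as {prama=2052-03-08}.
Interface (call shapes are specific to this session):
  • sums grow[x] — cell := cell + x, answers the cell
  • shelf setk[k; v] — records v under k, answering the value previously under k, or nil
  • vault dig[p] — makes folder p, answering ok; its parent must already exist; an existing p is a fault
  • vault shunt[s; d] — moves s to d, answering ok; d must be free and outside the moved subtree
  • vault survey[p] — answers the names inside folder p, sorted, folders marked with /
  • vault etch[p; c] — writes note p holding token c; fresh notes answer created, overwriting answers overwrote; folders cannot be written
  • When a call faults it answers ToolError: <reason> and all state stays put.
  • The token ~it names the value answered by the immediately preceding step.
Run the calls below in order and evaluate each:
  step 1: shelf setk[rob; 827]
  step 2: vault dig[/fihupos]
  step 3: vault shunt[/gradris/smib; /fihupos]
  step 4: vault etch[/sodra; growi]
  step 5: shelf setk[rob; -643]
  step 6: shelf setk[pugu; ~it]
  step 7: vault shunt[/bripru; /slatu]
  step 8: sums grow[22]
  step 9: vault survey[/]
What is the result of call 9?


>> shelf setk(k→rob, v→827)
<< nil
>> vault dig(p→/fihupos)
<< ok
>> vault shunt(s→/gradris/smib, d→/fihupos)
<< ToolError: exists
>> vault etch(p→/sodra, c→growi)
<< created
>> shelf setk(k→rob, v→-643)
<< 827
>> shelf setk(k→pugu, v→~it)
<< nil
>> vault shunt(s→/bripru, d→/slatu)
<< ok
>> sums grow(x→22)
<< 22
>> vault survey(p→/)
<< [fihupos/, gradris/, slatu/, sodra]

Answer: [fihupos/, gradris/, slatu/, sodra]


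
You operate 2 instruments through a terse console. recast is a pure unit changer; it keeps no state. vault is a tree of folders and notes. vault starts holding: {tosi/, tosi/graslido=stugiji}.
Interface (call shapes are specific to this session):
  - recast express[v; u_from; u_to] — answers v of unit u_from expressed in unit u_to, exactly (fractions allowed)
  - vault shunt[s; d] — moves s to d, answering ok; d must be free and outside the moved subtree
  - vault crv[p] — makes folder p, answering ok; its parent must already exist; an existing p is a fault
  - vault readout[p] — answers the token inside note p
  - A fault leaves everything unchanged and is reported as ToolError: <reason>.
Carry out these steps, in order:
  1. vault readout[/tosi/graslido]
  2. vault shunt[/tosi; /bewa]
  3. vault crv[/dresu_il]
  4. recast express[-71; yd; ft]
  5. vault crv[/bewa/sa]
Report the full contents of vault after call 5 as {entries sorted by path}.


;; vault readout(p: /tosi/graslido) : stugiji
;; vault shunt(s: /tosi, d: /bewa) : ok
;; vault crv(p: /dresu_il) : ok
;; recast express(v: -71, u_from: yd, u_to: ft) : -213
;; vault crv(p: /bewa/sa) : ok

Answer: {bewa/, bewa/graslido=stugiji, bewa/sa/, dresu_il/}


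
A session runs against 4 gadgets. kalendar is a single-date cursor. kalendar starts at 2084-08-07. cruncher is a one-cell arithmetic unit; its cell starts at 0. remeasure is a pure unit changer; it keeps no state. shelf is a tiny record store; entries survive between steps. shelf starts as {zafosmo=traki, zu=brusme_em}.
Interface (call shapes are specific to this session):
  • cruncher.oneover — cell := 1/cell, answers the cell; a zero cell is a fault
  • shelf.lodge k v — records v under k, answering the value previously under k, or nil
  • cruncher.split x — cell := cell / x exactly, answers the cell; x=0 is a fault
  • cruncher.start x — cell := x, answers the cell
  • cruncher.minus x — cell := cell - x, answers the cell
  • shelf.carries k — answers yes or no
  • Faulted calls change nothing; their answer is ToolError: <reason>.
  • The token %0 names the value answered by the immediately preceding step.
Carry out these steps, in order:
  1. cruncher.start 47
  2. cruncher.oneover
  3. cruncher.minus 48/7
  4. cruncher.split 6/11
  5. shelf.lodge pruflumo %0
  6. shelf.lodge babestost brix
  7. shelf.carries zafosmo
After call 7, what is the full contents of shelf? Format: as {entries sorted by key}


Answer: {babestost=brix, pruflumo=-24739/1974, zafosmo=traki, zu=brusme_em}

Derivation:
Invoking start with x='47', and get 47.
Now I run oneover(): 1/47.
Now I run minus with x='48/7', yielding -2249/329.
I try split with x='6/11', and get -24739/1974.
Invoking lodge with k='pruflumo', v='%0', which returns nil.
I call lodge with k='babestost', v='brix', — result: nil.
Calling carries with k='zafosmo', and observe yes.


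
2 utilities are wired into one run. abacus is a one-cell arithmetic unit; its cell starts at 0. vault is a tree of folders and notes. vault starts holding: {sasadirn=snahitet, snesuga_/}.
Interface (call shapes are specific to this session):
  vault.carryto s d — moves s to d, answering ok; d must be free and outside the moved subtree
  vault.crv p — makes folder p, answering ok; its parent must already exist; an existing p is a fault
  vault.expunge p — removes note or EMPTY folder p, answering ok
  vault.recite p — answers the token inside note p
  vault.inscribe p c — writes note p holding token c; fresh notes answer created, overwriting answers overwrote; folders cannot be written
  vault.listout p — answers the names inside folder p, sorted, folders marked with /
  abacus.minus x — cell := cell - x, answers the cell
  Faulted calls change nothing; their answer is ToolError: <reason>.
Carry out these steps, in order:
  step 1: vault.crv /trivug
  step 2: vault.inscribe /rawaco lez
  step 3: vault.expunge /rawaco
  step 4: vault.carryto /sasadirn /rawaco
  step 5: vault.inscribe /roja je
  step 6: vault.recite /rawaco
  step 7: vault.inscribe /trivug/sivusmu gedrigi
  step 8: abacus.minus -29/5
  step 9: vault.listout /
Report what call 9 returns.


Answer: [rawaco, roja, snesuga_/, trivug/]

Derivation:
;; 1. vault.crv(p='/trivug') ~> ok
;; 2. vault.inscribe(p='/rawaco', c='lez') ~> created
;; 3. vault.expunge(p='/rawaco') ~> ok
;; 4. vault.carryto(s='/sasadirn', d='/rawaco') ~> ok
;; 5. vault.inscribe(p='/roja', c='je') ~> created
;; 6. vault.recite(p='/rawaco') ~> snahitet
;; 7. vault.inscribe(p='/trivug/sivusmu', c='gedrigi') ~> created
;; 8. abacus.minus(x='-29/5') ~> 29/5
;; 9. vault.listout(p='/') ~> [rawaco, roja, snesuga_/, trivug/]


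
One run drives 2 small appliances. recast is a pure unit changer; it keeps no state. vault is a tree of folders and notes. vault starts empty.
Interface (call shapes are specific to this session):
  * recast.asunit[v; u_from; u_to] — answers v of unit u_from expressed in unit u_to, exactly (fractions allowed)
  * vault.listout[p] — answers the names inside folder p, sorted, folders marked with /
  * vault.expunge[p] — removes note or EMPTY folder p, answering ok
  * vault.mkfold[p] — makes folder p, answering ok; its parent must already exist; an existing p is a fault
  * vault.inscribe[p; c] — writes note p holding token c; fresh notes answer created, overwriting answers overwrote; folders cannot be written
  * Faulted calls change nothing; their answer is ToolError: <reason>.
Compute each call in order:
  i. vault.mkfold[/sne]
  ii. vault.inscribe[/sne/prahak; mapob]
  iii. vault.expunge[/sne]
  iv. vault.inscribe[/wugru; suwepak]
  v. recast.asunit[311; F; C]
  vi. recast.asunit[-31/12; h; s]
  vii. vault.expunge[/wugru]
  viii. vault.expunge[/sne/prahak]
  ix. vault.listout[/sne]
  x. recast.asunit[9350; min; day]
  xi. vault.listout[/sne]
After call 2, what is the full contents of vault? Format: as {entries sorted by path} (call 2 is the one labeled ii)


Answer: {sne/, sne/prahak=mapob}

Derivation:
$ vault.mkfold /sne
[out] ok
$ vault.inscribe /sne/prahak mapob
[out] created
$ vault.expunge /sne
[out] ToolError: not empty
$ vault.inscribe /wugru suwepak
[out] created
$ recast.asunit 311 F C
[out] 155
$ recast.asunit -31/12 h s
[out] -9300
$ vault.expunge /wugru
[out] ok
$ vault.expunge /sne/prahak
[out] ok
$ vault.listout /sne
[out] []
$ recast.asunit 9350 min day
[out] 935/144
$ vault.listout /sne
[out] []


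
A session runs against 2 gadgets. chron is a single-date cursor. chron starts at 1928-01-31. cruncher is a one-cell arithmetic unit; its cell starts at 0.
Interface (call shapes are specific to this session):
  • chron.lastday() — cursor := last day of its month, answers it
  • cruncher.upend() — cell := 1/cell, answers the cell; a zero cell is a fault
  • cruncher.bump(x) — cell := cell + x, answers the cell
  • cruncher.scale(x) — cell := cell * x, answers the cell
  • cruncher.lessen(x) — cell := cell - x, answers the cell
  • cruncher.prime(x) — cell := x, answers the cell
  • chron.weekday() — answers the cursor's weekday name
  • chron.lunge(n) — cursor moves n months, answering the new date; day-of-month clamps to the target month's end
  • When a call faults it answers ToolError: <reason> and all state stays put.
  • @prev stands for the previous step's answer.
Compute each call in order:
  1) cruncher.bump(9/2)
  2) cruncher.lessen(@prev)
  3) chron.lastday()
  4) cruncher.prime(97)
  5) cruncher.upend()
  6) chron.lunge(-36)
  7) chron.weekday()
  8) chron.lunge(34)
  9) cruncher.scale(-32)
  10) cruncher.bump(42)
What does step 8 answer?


Answer: 1927-11-30

Derivation:
→ cruncher.bump(x='9/2')
← 9/2
→ cruncher.lessen(x='@prev')
← 0
→ chron.lastday()
← 1928-01-31
→ cruncher.prime(x='97')
← 97
→ cruncher.upend()
← 1/97
→ chron.lunge(n='-36')
← 1925-01-31
→ chron.weekday()
← Saturday
→ chron.lunge(n='34')
← 1927-11-30
→ cruncher.scale(x='-32')
← -32/97
→ cruncher.bump(x='42')
← 4042/97


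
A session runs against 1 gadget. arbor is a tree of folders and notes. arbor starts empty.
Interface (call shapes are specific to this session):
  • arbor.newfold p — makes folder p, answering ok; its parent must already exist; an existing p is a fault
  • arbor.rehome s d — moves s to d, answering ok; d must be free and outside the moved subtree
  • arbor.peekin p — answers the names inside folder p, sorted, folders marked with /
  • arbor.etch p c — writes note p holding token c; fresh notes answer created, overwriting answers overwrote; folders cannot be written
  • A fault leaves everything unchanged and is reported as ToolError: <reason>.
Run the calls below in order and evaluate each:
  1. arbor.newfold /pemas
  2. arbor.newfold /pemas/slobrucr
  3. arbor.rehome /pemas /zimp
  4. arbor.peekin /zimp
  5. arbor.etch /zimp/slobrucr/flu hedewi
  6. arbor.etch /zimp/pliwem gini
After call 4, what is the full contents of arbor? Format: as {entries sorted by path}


Answer: {zimp/, zimp/slobrucr/}

Derivation:
→ arbor.newfold(p→/pemas)
← ok
→ arbor.newfold(p→/pemas/slobrucr)
← ok
→ arbor.rehome(s→/pemas, d→/zimp)
← ok
→ arbor.peekin(p→/zimp)
← [slobrucr/]
→ arbor.etch(p→/zimp/slobrucr/flu, c→hedewi)
← created
→ arbor.etch(p→/zimp/pliwem, c→gini)
← created


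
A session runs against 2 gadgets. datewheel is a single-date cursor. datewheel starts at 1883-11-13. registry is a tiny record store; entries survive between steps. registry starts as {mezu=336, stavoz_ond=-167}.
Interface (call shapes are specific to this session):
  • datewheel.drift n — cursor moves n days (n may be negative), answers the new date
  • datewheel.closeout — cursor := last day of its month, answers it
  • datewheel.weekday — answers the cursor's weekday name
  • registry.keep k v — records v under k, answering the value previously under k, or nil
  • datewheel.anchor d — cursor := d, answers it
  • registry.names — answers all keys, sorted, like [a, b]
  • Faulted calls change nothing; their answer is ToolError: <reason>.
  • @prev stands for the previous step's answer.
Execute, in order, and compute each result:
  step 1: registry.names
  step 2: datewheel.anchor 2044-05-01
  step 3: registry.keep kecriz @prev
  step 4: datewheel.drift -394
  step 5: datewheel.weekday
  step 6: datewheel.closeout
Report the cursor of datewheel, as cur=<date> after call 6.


> registry.names
[out] [mezu, stavoz_ond]
> datewheel.anchor d='2044-05-01'
[out] 2044-05-01
> registry.keep k='kecriz' v='@prev'
[out] nil
> datewheel.drift n='-394'
[out] 2043-04-03
> datewheel.weekday
[out] Friday
> datewheel.closeout
[out] 2043-04-30

Answer: cur=2043-04-30


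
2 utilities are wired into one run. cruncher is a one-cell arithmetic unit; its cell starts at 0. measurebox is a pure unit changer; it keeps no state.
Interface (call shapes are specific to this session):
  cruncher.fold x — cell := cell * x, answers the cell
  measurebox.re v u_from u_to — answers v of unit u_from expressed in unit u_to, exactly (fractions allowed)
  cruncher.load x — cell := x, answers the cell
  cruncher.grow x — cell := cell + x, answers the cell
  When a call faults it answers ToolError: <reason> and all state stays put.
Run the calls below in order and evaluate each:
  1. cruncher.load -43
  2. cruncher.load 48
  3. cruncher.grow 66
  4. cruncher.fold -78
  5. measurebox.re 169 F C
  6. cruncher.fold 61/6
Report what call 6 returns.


;; 1. load(x→-43) -> -43
;; 2. load(x→48) -> 48
;; 3. grow(x→66) -> 114
;; 4. fold(x→-78) -> -8892
;; 5. re(v→169, u_from→F, u_to→C) -> 685/9
;; 6. fold(x→61/6) -> -90402

Answer: -90402


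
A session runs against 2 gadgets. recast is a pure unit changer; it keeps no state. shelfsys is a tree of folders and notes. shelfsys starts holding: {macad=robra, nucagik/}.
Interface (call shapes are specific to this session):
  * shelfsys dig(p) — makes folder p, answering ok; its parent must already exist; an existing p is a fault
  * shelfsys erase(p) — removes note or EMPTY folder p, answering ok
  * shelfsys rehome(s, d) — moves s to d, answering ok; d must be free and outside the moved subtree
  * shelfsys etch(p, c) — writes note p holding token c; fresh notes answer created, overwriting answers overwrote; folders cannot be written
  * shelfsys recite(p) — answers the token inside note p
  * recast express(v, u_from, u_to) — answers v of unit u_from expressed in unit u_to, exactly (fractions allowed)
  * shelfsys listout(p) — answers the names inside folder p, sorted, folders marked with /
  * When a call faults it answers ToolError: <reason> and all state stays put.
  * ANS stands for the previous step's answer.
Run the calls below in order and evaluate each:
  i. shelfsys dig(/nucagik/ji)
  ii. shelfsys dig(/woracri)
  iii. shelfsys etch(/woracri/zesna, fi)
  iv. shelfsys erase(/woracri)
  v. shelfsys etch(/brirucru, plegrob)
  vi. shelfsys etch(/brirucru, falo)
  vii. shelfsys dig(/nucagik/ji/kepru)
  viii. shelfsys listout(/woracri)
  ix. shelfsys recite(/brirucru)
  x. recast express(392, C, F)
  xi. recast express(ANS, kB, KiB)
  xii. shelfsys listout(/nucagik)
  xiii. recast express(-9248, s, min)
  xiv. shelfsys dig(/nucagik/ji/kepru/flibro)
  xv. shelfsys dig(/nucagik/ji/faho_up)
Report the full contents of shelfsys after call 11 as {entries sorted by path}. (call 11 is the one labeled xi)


// shelfsys dig(p=/nucagik/ji) -> ok
// shelfsys dig(p=/woracri) -> ok
// shelfsys etch(p=/woracri/zesna, c=fi) -> created
// shelfsys erase(p=/woracri) -> ToolError: not empty
// shelfsys etch(p=/brirucru, c=plegrob) -> created
// shelfsys etch(p=/brirucru, c=falo) -> overwrote
// shelfsys dig(p=/nucagik/ji/kepru) -> ok
// shelfsys listout(p=/woracri) -> [zesna]
// shelfsys recite(p=/brirucru) -> falo
// recast express(v=392, u_from=C, u_to=F) -> 3688/5
// recast express(v=ANS, u_from=kB, u_to=KiB) -> 11525/16
// shelfsys listout(p=/nucagik) -> [ji/]
// recast express(v=-9248, u_from=s, u_to=min) -> -2312/15
// shelfsys dig(p=/nucagik/ji/kepru/flibro) -> ok
// shelfsys dig(p=/nucagik/ji/faho_up) -> ok

Answer: {brirucru=falo, macad=robra, nucagik/, nucagik/ji/, nucagik/ji/kepru/, woracri/, woracri/zesna=fi}
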